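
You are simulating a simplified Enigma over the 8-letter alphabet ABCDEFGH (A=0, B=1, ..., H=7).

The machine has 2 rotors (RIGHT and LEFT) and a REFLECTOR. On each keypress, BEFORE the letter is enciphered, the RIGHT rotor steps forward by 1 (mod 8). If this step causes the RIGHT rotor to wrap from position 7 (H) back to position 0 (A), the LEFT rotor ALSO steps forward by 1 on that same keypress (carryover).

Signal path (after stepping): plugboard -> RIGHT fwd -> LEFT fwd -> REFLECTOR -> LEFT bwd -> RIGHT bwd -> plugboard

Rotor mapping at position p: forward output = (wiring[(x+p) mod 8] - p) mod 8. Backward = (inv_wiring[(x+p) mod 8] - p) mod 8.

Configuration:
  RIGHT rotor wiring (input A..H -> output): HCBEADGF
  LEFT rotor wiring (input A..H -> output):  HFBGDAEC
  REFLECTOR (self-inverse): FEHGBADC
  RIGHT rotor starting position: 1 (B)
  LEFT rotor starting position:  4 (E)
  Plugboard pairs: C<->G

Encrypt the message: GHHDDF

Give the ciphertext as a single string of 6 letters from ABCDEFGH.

Char 1 ('G'): step: R->2, L=4; G->plug->C->R->G->L->F->refl->A->L'->C->R'->B->plug->B
Char 2 ('H'): step: R->3, L=4; H->plug->H->R->G->L->F->refl->A->L'->C->R'->E->plug->E
Char 3 ('H'): step: R->4, L=4; H->plug->H->R->A->L->H->refl->C->L'->H->R'->B->plug->B
Char 4 ('D'): step: R->5, L=4; D->plug->D->R->C->L->A->refl->F->L'->G->R'->A->plug->A
Char 5 ('D'): step: R->6, L=4; D->plug->D->R->E->L->D->refl->G->L'->D->R'->E->plug->E
Char 6 ('F'): step: R->7, L=4; F->plug->F->R->B->L->E->refl->B->L'->F->R'->E->plug->E

Answer: BEBAEE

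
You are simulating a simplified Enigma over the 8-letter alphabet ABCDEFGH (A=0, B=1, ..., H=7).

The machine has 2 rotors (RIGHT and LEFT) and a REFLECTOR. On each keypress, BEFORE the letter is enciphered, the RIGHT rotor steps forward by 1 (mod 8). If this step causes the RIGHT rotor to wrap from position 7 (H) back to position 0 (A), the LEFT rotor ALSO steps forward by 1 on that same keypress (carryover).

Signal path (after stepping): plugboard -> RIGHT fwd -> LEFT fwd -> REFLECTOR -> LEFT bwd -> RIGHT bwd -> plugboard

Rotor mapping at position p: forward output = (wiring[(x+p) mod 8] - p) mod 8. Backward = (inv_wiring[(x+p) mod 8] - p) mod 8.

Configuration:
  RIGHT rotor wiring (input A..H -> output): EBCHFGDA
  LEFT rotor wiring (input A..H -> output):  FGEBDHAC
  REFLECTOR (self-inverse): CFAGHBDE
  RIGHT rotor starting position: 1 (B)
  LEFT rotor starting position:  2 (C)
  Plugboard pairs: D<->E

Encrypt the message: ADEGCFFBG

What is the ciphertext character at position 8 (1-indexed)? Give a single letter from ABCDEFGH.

Char 1 ('A'): step: R->2, L=2; A->plug->A->R->A->L->C->refl->A->L'->F->R'->B->plug->B
Char 2 ('D'): step: R->3, L=2; D->plug->E->R->F->L->A->refl->C->L'->A->R'->D->plug->E
Char 3 ('E'): step: R->4, L=2; E->plug->D->R->E->L->G->refl->D->L'->G->R'->G->plug->G
Char 4 ('G'): step: R->5, L=2; G->plug->G->R->C->L->B->refl->F->L'->D->R'->C->plug->C
Char 5 ('C'): step: R->6, L=2; C->plug->C->R->G->L->D->refl->G->L'->E->R'->E->plug->D
Char 6 ('F'): step: R->7, L=2; F->plug->F->R->G->L->D->refl->G->L'->E->R'->H->plug->H
Char 7 ('F'): step: R->0, L->3 (L advanced); F->plug->F->R->G->L->D->refl->G->L'->A->R'->H->plug->H
Char 8 ('B'): step: R->1, L=3; B->plug->B->R->B->L->A->refl->C->L'->F->R'->E->plug->D

D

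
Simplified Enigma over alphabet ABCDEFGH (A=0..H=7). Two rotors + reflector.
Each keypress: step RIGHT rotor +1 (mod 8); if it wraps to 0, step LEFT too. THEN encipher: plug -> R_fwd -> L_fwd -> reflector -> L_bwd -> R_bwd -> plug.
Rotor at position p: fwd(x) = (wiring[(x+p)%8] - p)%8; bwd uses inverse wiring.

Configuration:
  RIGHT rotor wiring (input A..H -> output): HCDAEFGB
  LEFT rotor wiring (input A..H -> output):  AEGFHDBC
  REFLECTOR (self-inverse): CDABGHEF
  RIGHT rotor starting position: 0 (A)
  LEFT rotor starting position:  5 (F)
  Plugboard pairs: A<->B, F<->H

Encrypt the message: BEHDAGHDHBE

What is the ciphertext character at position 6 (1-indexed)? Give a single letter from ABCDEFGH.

Char 1 ('B'): step: R->1, L=5; B->plug->A->R->B->L->E->refl->G->L'->A->R'->G->plug->G
Char 2 ('E'): step: R->2, L=5; E->plug->E->R->E->L->H->refl->F->L'->C->R'->C->plug->C
Char 3 ('H'): step: R->3, L=5; H->plug->F->R->E->L->H->refl->F->L'->C->R'->C->plug->C
Char 4 ('D'): step: R->4, L=5; D->plug->D->R->F->L->B->refl->D->L'->D->R'->E->plug->E
Char 5 ('A'): step: R->5, L=5; A->plug->B->R->B->L->E->refl->G->L'->A->R'->A->plug->B
Char 6 ('G'): step: R->6, L=5; G->plug->G->R->G->L->A->refl->C->L'->H->R'->H->plug->F

F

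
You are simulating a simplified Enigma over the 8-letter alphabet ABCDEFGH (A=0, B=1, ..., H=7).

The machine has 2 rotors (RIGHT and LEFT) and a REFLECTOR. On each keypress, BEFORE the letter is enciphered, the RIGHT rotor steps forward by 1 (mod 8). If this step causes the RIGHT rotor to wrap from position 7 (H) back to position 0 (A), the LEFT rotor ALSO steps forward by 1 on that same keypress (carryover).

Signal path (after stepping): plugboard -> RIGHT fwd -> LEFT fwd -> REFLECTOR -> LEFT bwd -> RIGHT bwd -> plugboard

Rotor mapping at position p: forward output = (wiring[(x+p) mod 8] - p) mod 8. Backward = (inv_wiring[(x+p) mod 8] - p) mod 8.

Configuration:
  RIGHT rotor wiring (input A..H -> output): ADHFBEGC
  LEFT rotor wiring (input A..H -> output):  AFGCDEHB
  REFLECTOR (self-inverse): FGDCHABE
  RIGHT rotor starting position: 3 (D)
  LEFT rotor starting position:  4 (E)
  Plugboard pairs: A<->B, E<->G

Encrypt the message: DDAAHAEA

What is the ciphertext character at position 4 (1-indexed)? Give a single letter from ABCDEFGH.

Char 1 ('D'): step: R->4, L=4; D->plug->D->R->G->L->C->refl->D->L'->C->R'->C->plug->C
Char 2 ('D'): step: R->5, L=4; D->plug->D->R->D->L->F->refl->A->L'->B->R'->B->plug->A
Char 3 ('A'): step: R->6, L=4; A->plug->B->R->E->L->E->refl->H->L'->A->R'->A->plug->B
Char 4 ('A'): step: R->7, L=4; A->plug->B->R->B->L->A->refl->F->L'->D->R'->A->plug->B

B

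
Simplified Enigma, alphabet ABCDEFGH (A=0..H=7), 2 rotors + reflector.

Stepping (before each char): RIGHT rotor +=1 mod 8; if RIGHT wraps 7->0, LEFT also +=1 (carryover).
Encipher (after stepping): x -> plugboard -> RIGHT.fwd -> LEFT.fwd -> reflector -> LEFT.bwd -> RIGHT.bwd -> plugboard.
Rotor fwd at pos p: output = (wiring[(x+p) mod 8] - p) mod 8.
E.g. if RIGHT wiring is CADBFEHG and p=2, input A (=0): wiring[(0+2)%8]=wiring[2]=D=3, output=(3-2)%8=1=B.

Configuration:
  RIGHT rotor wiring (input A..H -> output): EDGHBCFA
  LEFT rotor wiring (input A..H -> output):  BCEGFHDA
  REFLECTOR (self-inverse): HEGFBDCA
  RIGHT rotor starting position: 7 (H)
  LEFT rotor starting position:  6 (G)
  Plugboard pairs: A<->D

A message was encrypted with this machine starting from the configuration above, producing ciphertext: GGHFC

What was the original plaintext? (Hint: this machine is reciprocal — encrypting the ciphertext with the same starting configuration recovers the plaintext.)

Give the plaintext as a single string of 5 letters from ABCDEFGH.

Char 1 ('G'): step: R->0, L->7 (L advanced); G->plug->G->R->F->L->G->refl->C->L'->B->R'->E->plug->E
Char 2 ('G'): step: R->1, L=7; G->plug->G->R->H->L->E->refl->B->L'->A->R'->D->plug->A
Char 3 ('H'): step: R->2, L=7; H->plug->H->R->B->L->C->refl->G->L'->F->R'->B->plug->B
Char 4 ('F'): step: R->3, L=7; F->plug->F->R->B->L->C->refl->G->L'->F->R'->E->plug->E
Char 5 ('C'): step: R->4, L=7; C->plug->C->R->B->L->C->refl->G->L'->F->R'->A->plug->D

Answer: EABED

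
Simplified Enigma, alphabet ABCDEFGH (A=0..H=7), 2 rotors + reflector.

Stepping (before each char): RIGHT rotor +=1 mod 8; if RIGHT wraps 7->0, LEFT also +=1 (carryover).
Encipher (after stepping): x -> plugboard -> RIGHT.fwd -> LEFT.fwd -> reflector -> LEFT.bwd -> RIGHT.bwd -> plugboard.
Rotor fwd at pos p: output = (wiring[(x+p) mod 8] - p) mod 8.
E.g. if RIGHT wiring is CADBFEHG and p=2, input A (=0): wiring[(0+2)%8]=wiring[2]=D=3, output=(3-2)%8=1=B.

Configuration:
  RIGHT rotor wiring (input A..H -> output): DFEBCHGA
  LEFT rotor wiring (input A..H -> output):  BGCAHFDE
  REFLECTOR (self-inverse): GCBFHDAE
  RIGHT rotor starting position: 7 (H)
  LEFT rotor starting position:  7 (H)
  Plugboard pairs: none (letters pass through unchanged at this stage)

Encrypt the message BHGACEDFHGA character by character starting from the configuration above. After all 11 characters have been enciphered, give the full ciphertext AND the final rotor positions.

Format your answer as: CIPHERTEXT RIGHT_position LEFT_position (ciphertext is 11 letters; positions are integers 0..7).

Char 1 ('B'): step: R->0, L->0 (L advanced); B->plug->B->R->F->L->F->refl->D->L'->G->R'->G->plug->G
Char 2 ('H'): step: R->1, L=0; H->plug->H->R->C->L->C->refl->B->L'->A->R'->C->plug->C
Char 3 ('G'): step: R->2, L=0; G->plug->G->R->B->L->G->refl->A->L'->D->R'->H->plug->H
Char 4 ('A'): step: R->3, L=0; A->plug->A->R->G->L->D->refl->F->L'->F->R'->E->plug->E
Char 5 ('C'): step: R->4, L=0; C->plug->C->R->C->L->C->refl->B->L'->A->R'->G->plug->G
Char 6 ('E'): step: R->5, L=0; E->plug->E->R->A->L->B->refl->C->L'->C->R'->A->plug->A
Char 7 ('D'): step: R->6, L=0; D->plug->D->R->H->L->E->refl->H->L'->E->R'->G->plug->G
Char 8 ('F'): step: R->7, L=0; F->plug->F->R->D->L->A->refl->G->L'->B->R'->A->plug->A
Char 9 ('H'): step: R->0, L->1 (L advanced); H->plug->H->R->A->L->F->refl->D->L'->G->R'->G->plug->G
Char 10 ('G'): step: R->1, L=1; G->plug->G->R->H->L->A->refl->G->L'->D->R'->B->plug->B
Char 11 ('A'): step: R->2, L=1; A->plug->A->R->C->L->H->refl->E->L'->E->R'->E->plug->E
Final: ciphertext=GCHEGAGAGBE, RIGHT=2, LEFT=1

Answer: GCHEGAGAGBE 2 1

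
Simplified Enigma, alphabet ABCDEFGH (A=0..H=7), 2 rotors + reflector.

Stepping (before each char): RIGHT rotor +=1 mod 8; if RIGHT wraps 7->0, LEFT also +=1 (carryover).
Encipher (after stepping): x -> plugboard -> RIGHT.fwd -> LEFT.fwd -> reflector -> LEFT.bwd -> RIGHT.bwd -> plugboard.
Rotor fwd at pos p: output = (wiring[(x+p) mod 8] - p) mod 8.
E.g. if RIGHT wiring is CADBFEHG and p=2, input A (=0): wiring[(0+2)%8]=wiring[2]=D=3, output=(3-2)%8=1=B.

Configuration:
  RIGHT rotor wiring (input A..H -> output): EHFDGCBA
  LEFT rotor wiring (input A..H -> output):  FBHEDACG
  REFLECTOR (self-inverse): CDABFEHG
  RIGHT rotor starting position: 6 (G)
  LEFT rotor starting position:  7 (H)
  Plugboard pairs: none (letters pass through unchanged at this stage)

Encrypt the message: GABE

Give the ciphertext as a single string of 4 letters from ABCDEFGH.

Char 1 ('G'): step: R->7, L=7; G->plug->G->R->D->L->A->refl->C->L'->C->R'->H->plug->H
Char 2 ('A'): step: R->0, L->0 (L advanced); A->plug->A->R->E->L->D->refl->B->L'->B->R'->G->plug->G
Char 3 ('B'): step: R->1, L=0; B->plug->B->R->E->L->D->refl->B->L'->B->R'->E->plug->E
Char 4 ('E'): step: R->2, L=0; E->plug->E->R->H->L->G->refl->H->L'->C->R'->G->plug->G

Answer: HGEG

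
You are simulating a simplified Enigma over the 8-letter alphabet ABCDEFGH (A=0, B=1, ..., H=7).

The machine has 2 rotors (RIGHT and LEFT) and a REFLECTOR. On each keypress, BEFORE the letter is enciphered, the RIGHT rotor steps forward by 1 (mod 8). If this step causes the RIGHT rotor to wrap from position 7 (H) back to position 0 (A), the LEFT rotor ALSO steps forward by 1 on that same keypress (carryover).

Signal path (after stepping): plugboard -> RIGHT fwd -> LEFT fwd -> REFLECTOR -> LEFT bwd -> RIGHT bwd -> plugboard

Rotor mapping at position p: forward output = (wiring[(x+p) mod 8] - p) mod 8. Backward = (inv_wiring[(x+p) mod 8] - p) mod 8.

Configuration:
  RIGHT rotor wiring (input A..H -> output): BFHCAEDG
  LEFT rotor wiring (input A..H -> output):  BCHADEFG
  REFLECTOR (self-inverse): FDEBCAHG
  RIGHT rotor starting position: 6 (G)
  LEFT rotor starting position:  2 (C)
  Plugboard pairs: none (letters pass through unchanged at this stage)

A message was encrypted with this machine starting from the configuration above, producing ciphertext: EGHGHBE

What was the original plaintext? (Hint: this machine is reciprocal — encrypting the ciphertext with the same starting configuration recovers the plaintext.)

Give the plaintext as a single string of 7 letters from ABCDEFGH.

Answer: GCCHGFC

Derivation:
Char 1 ('E'): step: R->7, L=2; E->plug->E->R->D->L->C->refl->E->L'->F->R'->G->plug->G
Char 2 ('G'): step: R->0, L->3 (L advanced); G->plug->G->R->D->L->C->refl->E->L'->H->R'->C->plug->C
Char 3 ('H'): step: R->1, L=3; H->plug->H->R->A->L->F->refl->A->L'->B->R'->C->plug->C
Char 4 ('G'): step: R->2, L=3; G->plug->G->R->H->L->E->refl->C->L'->D->R'->H->plug->H
Char 5 ('H'): step: R->3, L=3; H->plug->H->R->E->L->D->refl->B->L'->C->R'->G->plug->G
Char 6 ('B'): step: R->4, L=3; B->plug->B->R->A->L->F->refl->A->L'->B->R'->F->plug->F
Char 7 ('E'): step: R->5, L=3; E->plug->E->R->A->L->F->refl->A->L'->B->R'->C->plug->C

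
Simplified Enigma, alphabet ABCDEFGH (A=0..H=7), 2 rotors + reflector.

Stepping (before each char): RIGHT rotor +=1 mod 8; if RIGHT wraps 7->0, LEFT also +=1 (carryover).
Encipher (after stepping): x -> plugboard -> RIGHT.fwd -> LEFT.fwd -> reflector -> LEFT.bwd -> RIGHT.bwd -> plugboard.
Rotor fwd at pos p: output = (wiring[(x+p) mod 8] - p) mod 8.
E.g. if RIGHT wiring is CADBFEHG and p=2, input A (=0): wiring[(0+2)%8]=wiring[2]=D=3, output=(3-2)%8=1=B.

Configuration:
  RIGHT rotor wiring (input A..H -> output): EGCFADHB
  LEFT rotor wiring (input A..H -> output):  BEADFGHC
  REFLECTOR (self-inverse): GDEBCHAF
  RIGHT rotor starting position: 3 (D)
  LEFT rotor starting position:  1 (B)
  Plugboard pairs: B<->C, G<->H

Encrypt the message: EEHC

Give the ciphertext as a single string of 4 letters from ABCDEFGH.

Char 1 ('E'): step: R->4, L=1; E->plug->E->R->A->L->D->refl->B->L'->G->R'->G->plug->H
Char 2 ('E'): step: R->5, L=1; E->plug->E->R->B->L->H->refl->F->L'->E->R'->C->plug->B
Char 3 ('H'): step: R->6, L=1; H->plug->G->R->C->L->C->refl->E->L'->D->R'->B->plug->C
Char 4 ('C'): step: R->7, L=1; C->plug->B->R->F->L->G->refl->A->L'->H->R'->C->plug->B

Answer: HBCB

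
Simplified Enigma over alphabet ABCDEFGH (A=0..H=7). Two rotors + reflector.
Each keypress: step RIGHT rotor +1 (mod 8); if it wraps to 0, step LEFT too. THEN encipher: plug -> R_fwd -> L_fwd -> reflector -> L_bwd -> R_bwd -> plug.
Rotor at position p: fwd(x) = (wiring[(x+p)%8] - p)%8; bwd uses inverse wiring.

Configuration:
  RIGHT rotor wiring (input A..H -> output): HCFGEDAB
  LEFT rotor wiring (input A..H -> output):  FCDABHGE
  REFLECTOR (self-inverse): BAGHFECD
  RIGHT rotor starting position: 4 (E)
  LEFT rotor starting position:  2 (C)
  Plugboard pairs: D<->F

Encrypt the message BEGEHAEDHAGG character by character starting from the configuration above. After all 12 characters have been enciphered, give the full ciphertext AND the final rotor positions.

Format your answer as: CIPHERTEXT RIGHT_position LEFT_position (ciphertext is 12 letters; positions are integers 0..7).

Answer: CDCAFEAECDEA 0 4

Derivation:
Char 1 ('B'): step: R->5, L=2; B->plug->B->R->D->L->F->refl->E->L'->E->R'->C->plug->C
Char 2 ('E'): step: R->6, L=2; E->plug->E->R->H->L->A->refl->B->L'->A->R'->F->plug->D
Char 3 ('G'): step: R->7, L=2; G->plug->G->R->E->L->E->refl->F->L'->D->R'->C->plug->C
Char 4 ('E'): step: R->0, L->3 (L advanced); E->plug->E->R->E->L->B->refl->A->L'->H->R'->A->plug->A
Char 5 ('H'): step: R->1, L=3; H->plug->H->R->G->L->H->refl->D->L'->D->R'->D->plug->F
Char 6 ('A'): step: R->2, L=3; A->plug->A->R->D->L->D->refl->H->L'->G->R'->E->plug->E
Char 7 ('E'): step: R->3, L=3; E->plug->E->R->G->L->H->refl->D->L'->D->R'->A->plug->A
Char 8 ('D'): step: R->4, L=3; D->plug->F->R->G->L->H->refl->D->L'->D->R'->E->plug->E
Char 9 ('H'): step: R->5, L=3; H->plug->H->R->H->L->A->refl->B->L'->E->R'->C->plug->C
Char 10 ('A'): step: R->6, L=3; A->plug->A->R->C->L->E->refl->F->L'->A->R'->F->plug->D
Char 11 ('G'): step: R->7, L=3; G->plug->G->R->E->L->B->refl->A->L'->H->R'->E->plug->E
Char 12 ('G'): step: R->0, L->4 (L advanced); G->plug->G->R->A->L->F->refl->E->L'->H->R'->A->plug->A
Final: ciphertext=CDCAFEAECDEA, RIGHT=0, LEFT=4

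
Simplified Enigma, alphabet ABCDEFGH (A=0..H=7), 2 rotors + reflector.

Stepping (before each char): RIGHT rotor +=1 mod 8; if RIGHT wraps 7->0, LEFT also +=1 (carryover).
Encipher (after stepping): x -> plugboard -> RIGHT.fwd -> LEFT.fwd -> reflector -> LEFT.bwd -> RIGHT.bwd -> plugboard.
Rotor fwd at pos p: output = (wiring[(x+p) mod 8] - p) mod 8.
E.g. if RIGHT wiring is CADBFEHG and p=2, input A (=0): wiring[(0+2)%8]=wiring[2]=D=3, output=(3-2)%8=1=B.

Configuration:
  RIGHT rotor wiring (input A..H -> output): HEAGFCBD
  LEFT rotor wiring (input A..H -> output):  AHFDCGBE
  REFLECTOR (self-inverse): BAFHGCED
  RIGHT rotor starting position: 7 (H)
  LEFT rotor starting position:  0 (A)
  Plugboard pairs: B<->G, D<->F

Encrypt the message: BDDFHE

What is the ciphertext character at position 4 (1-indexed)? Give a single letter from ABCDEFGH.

Char 1 ('B'): step: R->0, L->1 (L advanced); B->plug->G->R->B->L->E->refl->G->L'->A->R'->C->plug->C
Char 2 ('D'): step: R->1, L=1; D->plug->F->R->A->L->G->refl->E->L'->B->R'->E->plug->E
Char 3 ('D'): step: R->2, L=1; D->plug->F->R->B->L->E->refl->G->L'->A->R'->D->plug->F
Char 4 ('F'): step: R->3, L=1; F->plug->D->R->G->L->D->refl->H->L'->H->R'->C->plug->C

C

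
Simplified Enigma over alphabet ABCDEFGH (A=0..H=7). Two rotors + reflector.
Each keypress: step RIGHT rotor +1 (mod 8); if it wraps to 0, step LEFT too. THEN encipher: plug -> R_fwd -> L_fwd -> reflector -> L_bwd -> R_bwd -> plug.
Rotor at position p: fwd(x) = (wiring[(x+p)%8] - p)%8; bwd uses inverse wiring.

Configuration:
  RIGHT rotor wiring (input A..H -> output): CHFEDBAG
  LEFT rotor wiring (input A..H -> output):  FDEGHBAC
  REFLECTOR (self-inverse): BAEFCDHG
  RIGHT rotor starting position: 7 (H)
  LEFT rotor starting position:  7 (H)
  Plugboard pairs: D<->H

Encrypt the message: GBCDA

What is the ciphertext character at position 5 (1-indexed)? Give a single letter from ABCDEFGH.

Char 1 ('G'): step: R->0, L->0 (L advanced); G->plug->G->R->A->L->F->refl->D->L'->B->R'->F->plug->F
Char 2 ('B'): step: R->1, L=0; B->plug->B->R->E->L->H->refl->G->L'->D->R'->C->plug->C
Char 3 ('C'): step: R->2, L=0; C->plug->C->R->B->L->D->refl->F->L'->A->R'->G->plug->G
Char 4 ('D'): step: R->3, L=0; D->plug->H->R->C->L->E->refl->C->L'->H->R'->F->plug->F
Char 5 ('A'): step: R->4, L=0; A->plug->A->R->H->L->C->refl->E->L'->C->R'->D->plug->H

H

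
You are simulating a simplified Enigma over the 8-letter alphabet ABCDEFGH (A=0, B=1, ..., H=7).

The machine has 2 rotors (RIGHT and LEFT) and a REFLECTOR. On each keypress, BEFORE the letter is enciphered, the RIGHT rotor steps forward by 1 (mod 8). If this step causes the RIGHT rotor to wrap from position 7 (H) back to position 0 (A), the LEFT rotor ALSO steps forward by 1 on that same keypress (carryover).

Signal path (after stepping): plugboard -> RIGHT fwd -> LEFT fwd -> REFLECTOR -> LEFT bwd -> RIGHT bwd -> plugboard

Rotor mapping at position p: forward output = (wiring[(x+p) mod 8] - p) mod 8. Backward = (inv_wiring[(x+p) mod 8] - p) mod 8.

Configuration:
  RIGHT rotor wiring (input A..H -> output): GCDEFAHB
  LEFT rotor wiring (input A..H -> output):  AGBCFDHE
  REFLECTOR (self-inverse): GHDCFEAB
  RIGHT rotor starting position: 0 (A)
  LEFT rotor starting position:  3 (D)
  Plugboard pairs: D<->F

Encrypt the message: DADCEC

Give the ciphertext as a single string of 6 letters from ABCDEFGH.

Answer: AFCFAF

Derivation:
Char 1 ('D'): step: R->1, L=3; D->plug->F->R->G->L->D->refl->C->L'->B->R'->A->plug->A
Char 2 ('A'): step: R->2, L=3; A->plug->A->R->B->L->C->refl->D->L'->G->R'->D->plug->F
Char 3 ('D'): step: R->3, L=3; D->plug->F->R->D->L->E->refl->F->L'->F->R'->C->plug->C
Char 4 ('C'): step: R->4, L=3; C->plug->C->R->D->L->E->refl->F->L'->F->R'->D->plug->F
Char 5 ('E'): step: R->5, L=3; E->plug->E->R->F->L->F->refl->E->L'->D->R'->A->plug->A
Char 6 ('C'): step: R->6, L=3; C->plug->C->R->A->L->H->refl->B->L'->E->R'->D->plug->F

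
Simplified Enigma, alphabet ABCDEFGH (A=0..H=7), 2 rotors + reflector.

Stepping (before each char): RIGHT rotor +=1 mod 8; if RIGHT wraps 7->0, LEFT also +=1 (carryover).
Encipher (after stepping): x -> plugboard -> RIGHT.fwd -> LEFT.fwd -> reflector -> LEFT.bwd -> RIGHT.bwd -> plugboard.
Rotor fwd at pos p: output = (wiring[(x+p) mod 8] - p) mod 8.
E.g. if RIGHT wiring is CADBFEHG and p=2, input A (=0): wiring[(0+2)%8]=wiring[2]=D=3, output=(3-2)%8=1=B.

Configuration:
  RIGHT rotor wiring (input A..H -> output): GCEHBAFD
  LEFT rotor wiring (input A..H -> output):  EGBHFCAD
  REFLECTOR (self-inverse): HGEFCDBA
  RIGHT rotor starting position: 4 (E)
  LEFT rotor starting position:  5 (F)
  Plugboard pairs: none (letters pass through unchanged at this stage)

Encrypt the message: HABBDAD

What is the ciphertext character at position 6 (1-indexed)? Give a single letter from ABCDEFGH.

Char 1 ('H'): step: R->5, L=5; H->plug->H->R->E->L->B->refl->G->L'->C->R'->G->plug->G
Char 2 ('A'): step: R->6, L=5; A->plug->A->R->H->L->A->refl->H->L'->D->R'->G->plug->G
Char 3 ('B'): step: R->7, L=5; B->plug->B->R->H->L->A->refl->H->L'->D->R'->C->plug->C
Char 4 ('B'): step: R->0, L->6 (L advanced); B->plug->B->R->C->L->G->refl->B->L'->F->R'->G->plug->G
Char 5 ('D'): step: R->1, L=6; D->plug->D->R->A->L->C->refl->E->L'->H->R'->E->plug->E
Char 6 ('A'): step: R->2, L=6; A->plug->A->R->C->L->G->refl->B->L'->F->R'->B->plug->B

B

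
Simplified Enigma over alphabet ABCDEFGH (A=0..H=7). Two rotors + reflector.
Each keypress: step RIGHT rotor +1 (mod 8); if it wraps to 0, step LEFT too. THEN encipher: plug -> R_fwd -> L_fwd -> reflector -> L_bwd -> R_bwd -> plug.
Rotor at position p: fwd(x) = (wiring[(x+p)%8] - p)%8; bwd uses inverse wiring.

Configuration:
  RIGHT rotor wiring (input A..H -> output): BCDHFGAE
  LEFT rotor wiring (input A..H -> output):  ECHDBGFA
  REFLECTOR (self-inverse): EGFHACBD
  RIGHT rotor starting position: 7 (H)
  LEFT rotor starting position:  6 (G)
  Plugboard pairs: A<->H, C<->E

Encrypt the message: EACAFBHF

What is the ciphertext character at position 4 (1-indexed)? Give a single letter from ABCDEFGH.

Char 1 ('E'): step: R->0, L->7 (L advanced); E->plug->C->R->D->L->A->refl->E->L'->E->R'->H->plug->A
Char 2 ('A'): step: R->1, L=7; A->plug->H->R->A->L->B->refl->G->L'->H->R'->F->plug->F
Char 3 ('C'): step: R->2, L=7; C->plug->E->R->G->L->H->refl->D->L'->C->R'->F->plug->F
Char 4 ('A'): step: R->3, L=7; A->plug->H->R->A->L->B->refl->G->L'->H->R'->G->plug->G

G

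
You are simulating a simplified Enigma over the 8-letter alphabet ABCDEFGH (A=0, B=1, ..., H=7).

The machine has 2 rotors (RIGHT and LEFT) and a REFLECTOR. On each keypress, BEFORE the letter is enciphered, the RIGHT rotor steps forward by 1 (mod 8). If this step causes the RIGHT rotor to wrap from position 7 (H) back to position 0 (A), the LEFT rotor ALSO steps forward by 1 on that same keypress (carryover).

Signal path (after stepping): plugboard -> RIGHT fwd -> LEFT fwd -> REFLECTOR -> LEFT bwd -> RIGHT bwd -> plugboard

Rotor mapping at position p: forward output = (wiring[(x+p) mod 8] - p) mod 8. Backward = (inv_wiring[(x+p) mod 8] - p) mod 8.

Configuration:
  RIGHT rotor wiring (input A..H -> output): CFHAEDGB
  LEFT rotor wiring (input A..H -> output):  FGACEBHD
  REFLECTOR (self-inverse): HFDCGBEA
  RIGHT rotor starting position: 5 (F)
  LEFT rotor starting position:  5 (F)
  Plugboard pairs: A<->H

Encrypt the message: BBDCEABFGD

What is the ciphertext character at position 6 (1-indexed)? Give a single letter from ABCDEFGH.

Char 1 ('B'): step: R->6, L=5; B->plug->B->R->D->L->A->refl->H->L'->H->R'->D->plug->D
Char 2 ('B'): step: R->7, L=5; B->plug->B->R->D->L->A->refl->H->L'->H->R'->H->plug->A
Char 3 ('D'): step: R->0, L->6 (L advanced); D->plug->D->R->A->L->B->refl->F->L'->B->R'->H->plug->A
Char 4 ('C'): step: R->1, L=6; C->plug->C->R->H->L->D->refl->C->L'->E->R'->A->plug->H
Char 5 ('E'): step: R->2, L=6; E->plug->E->R->E->L->C->refl->D->L'->H->R'->F->plug->F
Char 6 ('A'): step: R->3, L=6; A->plug->H->R->E->L->C->refl->D->L'->H->R'->F->plug->F

F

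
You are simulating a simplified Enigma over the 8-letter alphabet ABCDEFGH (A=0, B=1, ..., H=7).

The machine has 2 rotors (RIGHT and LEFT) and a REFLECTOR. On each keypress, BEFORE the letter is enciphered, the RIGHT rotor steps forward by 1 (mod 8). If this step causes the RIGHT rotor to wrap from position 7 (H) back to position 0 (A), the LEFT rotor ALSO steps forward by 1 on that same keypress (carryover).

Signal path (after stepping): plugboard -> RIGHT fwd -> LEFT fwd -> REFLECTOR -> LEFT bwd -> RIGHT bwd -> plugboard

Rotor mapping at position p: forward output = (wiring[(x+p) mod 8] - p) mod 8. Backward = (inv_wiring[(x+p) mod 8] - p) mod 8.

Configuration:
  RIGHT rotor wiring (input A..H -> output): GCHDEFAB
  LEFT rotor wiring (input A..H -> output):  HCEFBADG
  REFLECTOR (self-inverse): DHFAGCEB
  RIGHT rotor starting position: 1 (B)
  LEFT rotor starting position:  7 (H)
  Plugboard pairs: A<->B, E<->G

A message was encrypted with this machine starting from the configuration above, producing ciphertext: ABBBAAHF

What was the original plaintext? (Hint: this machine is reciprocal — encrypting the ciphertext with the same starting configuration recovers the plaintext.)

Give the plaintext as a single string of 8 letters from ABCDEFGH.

Answer: CGFEFGDC

Derivation:
Char 1 ('A'): step: R->2, L=7; A->plug->B->R->B->L->A->refl->D->L'->C->R'->C->plug->C
Char 2 ('B'): step: R->3, L=7; B->plug->A->R->A->L->H->refl->B->L'->G->R'->E->plug->G
Char 3 ('B'): step: R->4, L=7; B->plug->A->R->A->L->H->refl->B->L'->G->R'->F->plug->F
Char 4 ('B'): step: R->5, L=7; B->plug->A->R->A->L->H->refl->B->L'->G->R'->G->plug->E
Char 5 ('A'): step: R->6, L=7; A->plug->B->R->D->L->F->refl->C->L'->F->R'->F->plug->F
Char 6 ('A'): step: R->7, L=7; A->plug->B->R->H->L->E->refl->G->L'->E->R'->E->plug->G
Char 7 ('H'): step: R->0, L->0 (L advanced); H->plug->H->R->B->L->C->refl->F->L'->D->R'->D->plug->D
Char 8 ('F'): step: R->1, L=0; F->plug->F->R->H->L->G->refl->E->L'->C->R'->C->plug->C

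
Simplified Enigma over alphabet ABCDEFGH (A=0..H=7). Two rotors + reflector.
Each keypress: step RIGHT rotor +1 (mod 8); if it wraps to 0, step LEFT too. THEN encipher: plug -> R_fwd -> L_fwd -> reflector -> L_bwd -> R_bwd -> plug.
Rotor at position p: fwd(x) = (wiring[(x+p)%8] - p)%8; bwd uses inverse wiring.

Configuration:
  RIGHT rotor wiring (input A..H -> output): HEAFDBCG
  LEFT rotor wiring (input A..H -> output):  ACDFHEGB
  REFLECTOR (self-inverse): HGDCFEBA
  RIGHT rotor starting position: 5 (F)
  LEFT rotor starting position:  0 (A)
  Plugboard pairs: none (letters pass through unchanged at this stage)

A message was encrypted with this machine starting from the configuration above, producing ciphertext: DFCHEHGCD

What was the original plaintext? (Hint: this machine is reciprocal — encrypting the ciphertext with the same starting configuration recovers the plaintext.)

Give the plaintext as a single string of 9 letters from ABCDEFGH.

Answer: FBEBBAHAF

Derivation:
Char 1 ('D'): step: R->6, L=0; D->plug->D->R->G->L->G->refl->B->L'->H->R'->F->plug->F
Char 2 ('F'): step: R->7, L=0; F->plug->F->R->E->L->H->refl->A->L'->A->R'->B->plug->B
Char 3 ('C'): step: R->0, L->1 (L advanced); C->plug->C->R->A->L->B->refl->G->L'->D->R'->E->plug->E
Char 4 ('H'): step: R->1, L=1; H->plug->H->R->G->L->A->refl->H->L'->H->R'->B->plug->B
Char 5 ('E'): step: R->2, L=1; E->plug->E->R->A->L->B->refl->G->L'->D->R'->B->plug->B
Char 6 ('H'): step: R->3, L=1; H->plug->H->R->F->L->F->refl->E->L'->C->R'->A->plug->A
Char 7 ('G'): step: R->4, L=1; G->plug->G->R->E->L->D->refl->C->L'->B->R'->H->plug->H
Char 8 ('C'): step: R->5, L=1; C->plug->C->R->B->L->C->refl->D->L'->E->R'->A->plug->A
Char 9 ('D'): step: R->6, L=1; D->plug->D->R->G->L->A->refl->H->L'->H->R'->F->plug->F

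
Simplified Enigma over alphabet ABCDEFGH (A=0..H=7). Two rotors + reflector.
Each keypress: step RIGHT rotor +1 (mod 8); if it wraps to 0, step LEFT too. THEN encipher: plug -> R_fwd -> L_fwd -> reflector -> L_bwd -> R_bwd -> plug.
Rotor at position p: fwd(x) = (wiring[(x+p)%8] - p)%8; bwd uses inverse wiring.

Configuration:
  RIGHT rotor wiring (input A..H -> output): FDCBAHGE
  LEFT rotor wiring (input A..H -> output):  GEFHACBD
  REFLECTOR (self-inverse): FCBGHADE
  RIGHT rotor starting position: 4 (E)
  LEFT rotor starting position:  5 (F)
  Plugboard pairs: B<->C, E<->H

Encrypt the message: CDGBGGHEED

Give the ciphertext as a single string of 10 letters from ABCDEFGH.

Char 1 ('C'): step: R->5, L=5; C->plug->B->R->B->L->E->refl->H->L'->E->R'->G->plug->G
Char 2 ('D'): step: R->6, L=5; D->plug->D->R->F->L->A->refl->F->L'->A->R'->A->plug->A
Char 3 ('G'): step: R->7, L=5; G->plug->G->R->A->L->F->refl->A->L'->F->R'->A->plug->A
Char 4 ('B'): step: R->0, L->6 (L advanced); B->plug->C->R->C->L->A->refl->F->L'->B->R'->D->plug->D
Char 5 ('G'): step: R->1, L=6; G->plug->G->R->D->L->G->refl->D->L'->A->R'->C->plug->B
Char 6 ('G'): step: R->2, L=6; G->plug->G->R->D->L->G->refl->D->L'->A->R'->A->plug->A
Char 7 ('H'): step: R->3, L=6; H->plug->E->R->B->L->F->refl->A->L'->C->R'->F->plug->F
Char 8 ('E'): step: R->4, L=6; E->plug->H->R->F->L->B->refl->C->L'->G->R'->G->plug->G
Char 9 ('E'): step: R->5, L=6; E->plug->H->R->D->L->G->refl->D->L'->A->R'->D->plug->D
Char 10 ('D'): step: R->6, L=6; D->plug->D->R->F->L->B->refl->C->L'->G->R'->B->plug->C

Answer: GAADBAFGDC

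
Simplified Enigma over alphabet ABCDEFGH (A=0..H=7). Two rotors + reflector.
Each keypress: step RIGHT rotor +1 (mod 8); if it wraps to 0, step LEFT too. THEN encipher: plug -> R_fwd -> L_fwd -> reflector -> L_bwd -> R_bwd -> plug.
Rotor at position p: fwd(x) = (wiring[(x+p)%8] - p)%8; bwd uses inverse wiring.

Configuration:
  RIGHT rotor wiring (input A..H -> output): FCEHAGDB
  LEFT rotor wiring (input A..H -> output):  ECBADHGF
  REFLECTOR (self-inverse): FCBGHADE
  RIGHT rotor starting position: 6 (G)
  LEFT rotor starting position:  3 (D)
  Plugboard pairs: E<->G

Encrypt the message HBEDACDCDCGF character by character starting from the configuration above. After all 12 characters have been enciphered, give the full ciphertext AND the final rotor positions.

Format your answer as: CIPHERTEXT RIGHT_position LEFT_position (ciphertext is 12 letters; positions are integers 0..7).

Char 1 ('H'): step: R->7, L=3; H->plug->H->R->E->L->C->refl->B->L'->F->R'->D->plug->D
Char 2 ('B'): step: R->0, L->4 (L advanced); B->plug->B->R->C->L->C->refl->B->L'->D->R'->G->plug->E
Char 3 ('E'): step: R->1, L=4; E->plug->G->R->A->L->H->refl->E->L'->H->R'->D->plug->D
Char 4 ('D'): step: R->2, L=4; D->plug->D->R->E->L->A->refl->F->L'->G->R'->C->plug->C
Char 5 ('A'): step: R->3, L=4; A->plug->A->R->E->L->A->refl->F->L'->G->R'->E->plug->G
Char 6 ('C'): step: R->4, L=4; C->plug->C->R->H->L->E->refl->H->L'->A->R'->G->plug->E
Char 7 ('D'): step: R->5, L=4; D->plug->D->R->A->L->H->refl->E->L'->H->R'->F->plug->F
Char 8 ('C'): step: R->6, L=4; C->plug->C->R->H->L->E->refl->H->L'->A->R'->H->plug->H
Char 9 ('D'): step: R->7, L=4; D->plug->D->R->F->L->G->refl->D->L'->B->R'->F->plug->F
Char 10 ('C'): step: R->0, L->5 (L advanced); C->plug->C->R->E->L->F->refl->A->L'->C->R'->B->plug->B
Char 11 ('G'): step: R->1, L=5; G->plug->E->R->F->L->E->refl->H->L'->D->R'->B->plug->B
Char 12 ('F'): step: R->2, L=5; F->plug->F->R->H->L->G->refl->D->L'->G->R'->C->plug->C
Final: ciphertext=DEDCGEFHFBBC, RIGHT=2, LEFT=5

Answer: DEDCGEFHFBBC 2 5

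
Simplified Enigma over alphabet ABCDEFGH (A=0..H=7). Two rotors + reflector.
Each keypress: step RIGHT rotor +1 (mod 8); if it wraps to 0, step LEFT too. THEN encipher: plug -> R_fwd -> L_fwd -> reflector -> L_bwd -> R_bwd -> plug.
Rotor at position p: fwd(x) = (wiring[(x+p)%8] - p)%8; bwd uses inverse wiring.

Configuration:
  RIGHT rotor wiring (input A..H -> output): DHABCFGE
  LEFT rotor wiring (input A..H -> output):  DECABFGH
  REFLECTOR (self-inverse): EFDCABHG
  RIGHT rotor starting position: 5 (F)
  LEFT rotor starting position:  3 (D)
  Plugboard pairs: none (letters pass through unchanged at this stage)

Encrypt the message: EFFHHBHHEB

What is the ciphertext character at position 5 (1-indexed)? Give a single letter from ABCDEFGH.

Char 1 ('E'): step: R->6, L=3; E->plug->E->R->C->L->C->refl->D->L'->D->R'->F->plug->F
Char 2 ('F'): step: R->7, L=3; F->plug->F->R->D->L->D->refl->C->L'->C->R'->E->plug->E
Char 3 ('F'): step: R->0, L->4 (L advanced); F->plug->F->R->F->L->A->refl->E->L'->H->R'->B->plug->B
Char 4 ('H'): step: R->1, L=4; H->plug->H->R->C->L->C->refl->D->L'->D->R'->G->plug->G
Char 5 ('H'): step: R->2, L=4; H->plug->H->R->F->L->A->refl->E->L'->H->R'->B->plug->B

B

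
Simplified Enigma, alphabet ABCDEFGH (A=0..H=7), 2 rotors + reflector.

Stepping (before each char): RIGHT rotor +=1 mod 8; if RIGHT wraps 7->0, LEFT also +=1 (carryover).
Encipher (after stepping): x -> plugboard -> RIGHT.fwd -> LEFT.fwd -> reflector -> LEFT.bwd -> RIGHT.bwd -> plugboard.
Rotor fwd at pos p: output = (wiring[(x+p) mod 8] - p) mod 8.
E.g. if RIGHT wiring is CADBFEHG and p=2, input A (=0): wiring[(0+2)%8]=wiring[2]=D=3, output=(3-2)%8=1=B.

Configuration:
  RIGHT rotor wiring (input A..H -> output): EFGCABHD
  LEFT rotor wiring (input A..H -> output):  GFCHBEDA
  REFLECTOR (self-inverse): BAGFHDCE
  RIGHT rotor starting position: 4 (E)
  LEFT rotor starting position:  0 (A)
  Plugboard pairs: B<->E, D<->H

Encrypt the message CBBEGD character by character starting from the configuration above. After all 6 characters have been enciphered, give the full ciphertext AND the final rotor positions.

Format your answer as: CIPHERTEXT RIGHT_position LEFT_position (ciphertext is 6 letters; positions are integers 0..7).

Answer: FGEHEF 2 1

Derivation:
Char 1 ('C'): step: R->5, L=0; C->plug->C->R->G->L->D->refl->F->L'->B->R'->F->plug->F
Char 2 ('B'): step: R->6, L=0; B->plug->E->R->A->L->G->refl->C->L'->C->R'->G->plug->G
Char 3 ('B'): step: R->7, L=0; B->plug->E->R->D->L->H->refl->E->L'->F->R'->B->plug->E
Char 4 ('E'): step: R->0, L->1 (L advanced); E->plug->B->R->F->L->C->refl->G->L'->C->R'->D->plug->H
Char 5 ('G'): step: R->1, L=1; G->plug->G->R->C->L->G->refl->C->L'->F->R'->B->plug->E
Char 6 ('D'): step: R->2, L=1; D->plug->H->R->D->L->A->refl->B->L'->B->R'->F->plug->F
Final: ciphertext=FGEHEF, RIGHT=2, LEFT=1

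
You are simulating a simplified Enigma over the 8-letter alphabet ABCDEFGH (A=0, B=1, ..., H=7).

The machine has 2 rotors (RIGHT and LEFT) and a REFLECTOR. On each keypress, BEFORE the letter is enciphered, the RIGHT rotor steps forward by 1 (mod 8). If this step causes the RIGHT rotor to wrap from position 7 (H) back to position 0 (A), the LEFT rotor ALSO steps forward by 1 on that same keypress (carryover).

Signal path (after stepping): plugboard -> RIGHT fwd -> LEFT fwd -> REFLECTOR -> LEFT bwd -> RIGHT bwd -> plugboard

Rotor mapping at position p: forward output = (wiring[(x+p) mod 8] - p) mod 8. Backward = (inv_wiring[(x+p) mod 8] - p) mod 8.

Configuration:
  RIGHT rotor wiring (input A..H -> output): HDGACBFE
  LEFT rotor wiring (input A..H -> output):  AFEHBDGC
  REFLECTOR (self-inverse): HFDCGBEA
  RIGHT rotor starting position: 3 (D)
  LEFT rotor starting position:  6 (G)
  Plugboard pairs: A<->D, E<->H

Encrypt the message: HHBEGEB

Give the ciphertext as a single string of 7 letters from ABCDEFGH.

Char 1 ('H'): step: R->4, L=6; H->plug->E->R->D->L->H->refl->A->L'->A->R'->D->plug->A
Char 2 ('H'): step: R->5, L=6; H->plug->E->R->G->L->D->refl->C->L'->C->R'->D->plug->A
Char 3 ('B'): step: R->6, L=6; B->plug->B->R->G->L->D->refl->C->L'->C->R'->F->plug->F
Char 4 ('E'): step: R->7, L=6; E->plug->H->R->G->L->D->refl->C->L'->C->R'->G->plug->G
Char 5 ('G'): step: R->0, L->7 (L advanced); G->plug->G->R->F->L->C->refl->D->L'->A->R'->D->plug->A
Char 6 ('E'): step: R->1, L=7; E->plug->H->R->G->L->E->refl->G->L'->C->R'->A->plug->D
Char 7 ('B'): step: R->2, L=7; B->plug->B->R->G->L->E->refl->G->L'->C->R'->F->plug->F

Answer: AAFGADF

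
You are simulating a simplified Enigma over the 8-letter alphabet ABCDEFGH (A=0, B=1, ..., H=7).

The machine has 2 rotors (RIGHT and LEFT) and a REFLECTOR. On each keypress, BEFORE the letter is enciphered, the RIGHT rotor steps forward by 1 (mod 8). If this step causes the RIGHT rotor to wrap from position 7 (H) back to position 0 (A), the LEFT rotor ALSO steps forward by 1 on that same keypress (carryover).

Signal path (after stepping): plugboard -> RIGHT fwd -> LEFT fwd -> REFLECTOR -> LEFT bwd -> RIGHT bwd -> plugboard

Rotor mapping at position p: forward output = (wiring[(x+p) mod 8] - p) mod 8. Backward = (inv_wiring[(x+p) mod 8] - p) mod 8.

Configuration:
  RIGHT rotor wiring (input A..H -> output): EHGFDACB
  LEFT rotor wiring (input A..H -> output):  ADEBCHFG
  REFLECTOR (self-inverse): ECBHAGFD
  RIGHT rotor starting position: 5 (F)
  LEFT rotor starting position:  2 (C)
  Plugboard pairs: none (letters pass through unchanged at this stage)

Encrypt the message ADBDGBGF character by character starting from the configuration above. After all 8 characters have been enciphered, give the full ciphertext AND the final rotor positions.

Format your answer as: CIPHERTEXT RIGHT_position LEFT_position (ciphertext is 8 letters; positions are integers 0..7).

Char 1 ('A'): step: R->6, L=2; A->plug->A->R->E->L->D->refl->H->L'->B->R'->D->plug->D
Char 2 ('D'): step: R->7, L=2; D->plug->D->R->H->L->B->refl->C->L'->A->R'->C->plug->C
Char 3 ('B'): step: R->0, L->3 (L advanced); B->plug->B->R->H->L->B->refl->C->L'->D->R'->E->plug->E
Char 4 ('D'): step: R->1, L=3; D->plug->D->R->C->L->E->refl->A->L'->G->R'->A->plug->A
Char 5 ('G'): step: R->2, L=3; G->plug->G->R->C->L->E->refl->A->L'->G->R'->D->plug->D
Char 6 ('B'): step: R->3, L=3; B->plug->B->R->A->L->G->refl->F->L'->F->R'->C->plug->C
Char 7 ('G'): step: R->4, L=3; G->plug->G->R->C->L->E->refl->A->L'->G->R'->C->plug->C
Char 8 ('F'): step: R->5, L=3; F->plug->F->R->B->L->H->refl->D->L'->E->R'->C->plug->C
Final: ciphertext=DCEADCCC, RIGHT=5, LEFT=3

Answer: DCEADCCC 5 3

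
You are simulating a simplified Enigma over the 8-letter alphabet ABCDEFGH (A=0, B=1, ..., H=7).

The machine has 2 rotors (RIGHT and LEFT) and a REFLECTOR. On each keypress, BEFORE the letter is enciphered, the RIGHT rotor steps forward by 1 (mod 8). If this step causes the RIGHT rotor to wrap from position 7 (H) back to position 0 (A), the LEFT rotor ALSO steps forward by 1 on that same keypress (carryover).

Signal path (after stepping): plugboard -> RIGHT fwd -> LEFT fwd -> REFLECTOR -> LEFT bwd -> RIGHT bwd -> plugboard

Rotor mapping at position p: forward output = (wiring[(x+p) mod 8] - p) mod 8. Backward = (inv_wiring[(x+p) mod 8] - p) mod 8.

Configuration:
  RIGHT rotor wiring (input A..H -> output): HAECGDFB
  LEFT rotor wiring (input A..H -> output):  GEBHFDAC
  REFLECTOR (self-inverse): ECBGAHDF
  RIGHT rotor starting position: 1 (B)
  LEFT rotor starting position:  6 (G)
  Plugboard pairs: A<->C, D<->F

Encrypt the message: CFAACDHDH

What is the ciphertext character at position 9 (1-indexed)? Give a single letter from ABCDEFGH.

Char 1 ('C'): step: R->2, L=6; C->plug->A->R->C->L->A->refl->E->L'->B->R'->D->plug->F
Char 2 ('F'): step: R->3, L=6; F->plug->D->R->C->L->A->refl->E->L'->B->R'->H->plug->H
Char 3 ('A'): step: R->4, L=6; A->plug->C->R->B->L->E->refl->A->L'->C->R'->A->plug->C
Char 4 ('A'): step: R->5, L=6; A->plug->C->R->E->L->D->refl->G->L'->D->R'->E->plug->E
Char 5 ('C'): step: R->6, L=6; C->plug->A->R->H->L->F->refl->H->L'->G->R'->E->plug->E
Char 6 ('D'): step: R->7, L=6; D->plug->F->R->H->L->F->refl->H->L'->G->R'->H->plug->H
Char 7 ('H'): step: R->0, L->7 (L advanced); H->plug->H->R->B->L->H->refl->F->L'->C->R'->D->plug->F
Char 8 ('D'): step: R->1, L=7; D->plug->F->R->E->L->A->refl->E->L'->G->R'->H->plug->H
Char 9 ('H'): step: R->2, L=7; H->plug->H->R->G->L->E->refl->A->L'->E->R'->C->plug->A

A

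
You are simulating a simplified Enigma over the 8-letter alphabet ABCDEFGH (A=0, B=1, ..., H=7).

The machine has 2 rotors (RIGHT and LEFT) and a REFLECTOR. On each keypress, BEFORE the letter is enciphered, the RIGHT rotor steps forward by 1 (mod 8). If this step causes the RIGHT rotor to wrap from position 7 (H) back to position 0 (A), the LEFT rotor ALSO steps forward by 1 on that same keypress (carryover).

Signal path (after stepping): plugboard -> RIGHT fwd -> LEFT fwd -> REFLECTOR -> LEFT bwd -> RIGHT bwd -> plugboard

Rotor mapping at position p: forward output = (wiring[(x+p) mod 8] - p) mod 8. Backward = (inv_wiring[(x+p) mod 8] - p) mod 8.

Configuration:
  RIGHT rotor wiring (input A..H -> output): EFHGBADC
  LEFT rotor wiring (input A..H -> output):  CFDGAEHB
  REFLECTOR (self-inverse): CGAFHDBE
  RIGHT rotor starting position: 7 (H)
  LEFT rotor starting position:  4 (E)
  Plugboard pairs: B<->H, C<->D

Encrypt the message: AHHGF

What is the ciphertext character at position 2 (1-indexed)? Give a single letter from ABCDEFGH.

Char 1 ('A'): step: R->0, L->5 (L advanced); A->plug->A->R->E->L->A->refl->C->L'->B->R'->E->plug->E
Char 2 ('H'): step: R->1, L=5; H->plug->B->R->G->L->B->refl->G->L'->F->R'->C->plug->D

D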